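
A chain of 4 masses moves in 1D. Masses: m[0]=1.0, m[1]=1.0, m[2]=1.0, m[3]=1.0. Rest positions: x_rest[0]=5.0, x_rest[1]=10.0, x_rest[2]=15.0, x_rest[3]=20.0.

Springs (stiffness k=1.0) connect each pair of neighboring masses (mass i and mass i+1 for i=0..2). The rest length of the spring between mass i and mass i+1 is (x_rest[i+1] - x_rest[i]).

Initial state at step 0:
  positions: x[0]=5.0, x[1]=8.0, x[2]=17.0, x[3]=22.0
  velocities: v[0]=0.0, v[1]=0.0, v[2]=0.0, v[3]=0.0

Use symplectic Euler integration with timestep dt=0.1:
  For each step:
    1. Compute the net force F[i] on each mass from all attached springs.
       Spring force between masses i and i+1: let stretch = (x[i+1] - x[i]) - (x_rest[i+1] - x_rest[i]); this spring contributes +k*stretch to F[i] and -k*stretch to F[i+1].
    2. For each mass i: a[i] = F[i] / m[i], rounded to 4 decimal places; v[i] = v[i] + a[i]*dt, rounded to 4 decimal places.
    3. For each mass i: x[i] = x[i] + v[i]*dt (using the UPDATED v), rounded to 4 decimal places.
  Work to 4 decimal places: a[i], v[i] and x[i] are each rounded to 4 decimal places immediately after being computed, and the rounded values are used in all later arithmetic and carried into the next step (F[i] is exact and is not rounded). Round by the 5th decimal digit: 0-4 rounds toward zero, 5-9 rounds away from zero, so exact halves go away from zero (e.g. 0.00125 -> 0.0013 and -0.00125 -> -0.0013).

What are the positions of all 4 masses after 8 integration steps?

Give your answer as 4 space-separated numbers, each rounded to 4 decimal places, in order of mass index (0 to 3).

Step 0: x=[5.0000 8.0000 17.0000 22.0000] v=[0.0000 0.0000 0.0000 0.0000]
Step 1: x=[4.9800 8.0600 16.9600 22.0000] v=[-0.2000 0.6000 -0.4000 0.0000]
Step 2: x=[4.9408 8.1782 16.8814 21.9996] v=[-0.3920 1.1820 -0.7860 -0.0040]
Step 3: x=[4.8840 8.3511 16.7670 21.9980] v=[-0.5683 1.7286 -1.1445 -0.0158]
Step 4: x=[4.8118 8.5735 16.6207 21.9941] v=[-0.7216 2.2235 -1.4630 -0.0389]
Step 5: x=[4.7273 8.8387 16.4477 21.9865] v=[-0.8454 2.6521 -1.7304 -0.0762]
Step 6: x=[4.6339 9.1389 16.2540 21.9735] v=[-0.9343 3.0019 -1.9374 -0.1301]
Step 7: x=[4.5355 9.4652 16.0463 21.9533] v=[-0.9838 3.2629 -2.0770 -0.2021]
Step 8: x=[4.4364 9.8080 15.8319 21.9240] v=[-0.9908 3.4280 -2.1444 -0.2928]

Answer: 4.4364 9.8080 15.8319 21.9240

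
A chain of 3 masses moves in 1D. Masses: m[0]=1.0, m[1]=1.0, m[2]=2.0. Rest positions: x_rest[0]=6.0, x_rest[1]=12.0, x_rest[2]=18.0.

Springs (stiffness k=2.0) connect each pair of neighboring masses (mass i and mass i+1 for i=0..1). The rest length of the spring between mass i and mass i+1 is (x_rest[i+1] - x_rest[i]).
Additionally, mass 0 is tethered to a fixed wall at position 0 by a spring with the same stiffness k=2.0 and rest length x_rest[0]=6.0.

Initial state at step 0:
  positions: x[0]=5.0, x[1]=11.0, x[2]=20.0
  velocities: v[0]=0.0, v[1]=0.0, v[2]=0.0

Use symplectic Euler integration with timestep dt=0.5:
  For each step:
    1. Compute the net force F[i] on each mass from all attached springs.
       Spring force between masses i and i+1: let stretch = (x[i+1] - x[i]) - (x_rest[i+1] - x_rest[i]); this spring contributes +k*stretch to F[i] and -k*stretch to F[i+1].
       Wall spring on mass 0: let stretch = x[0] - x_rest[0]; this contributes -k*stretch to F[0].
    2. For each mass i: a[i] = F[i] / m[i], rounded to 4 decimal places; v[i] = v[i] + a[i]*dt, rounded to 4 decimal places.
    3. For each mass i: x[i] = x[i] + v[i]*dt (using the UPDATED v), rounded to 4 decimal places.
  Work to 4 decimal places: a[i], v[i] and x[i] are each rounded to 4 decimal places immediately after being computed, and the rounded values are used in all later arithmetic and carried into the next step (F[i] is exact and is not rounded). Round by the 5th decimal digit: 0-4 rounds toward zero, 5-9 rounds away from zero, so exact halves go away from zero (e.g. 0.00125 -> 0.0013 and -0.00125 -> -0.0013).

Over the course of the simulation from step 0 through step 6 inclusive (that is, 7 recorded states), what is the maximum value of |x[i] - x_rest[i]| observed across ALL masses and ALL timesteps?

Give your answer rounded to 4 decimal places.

Answer: 2.3907

Derivation:
Step 0: x=[5.0000 11.0000 20.0000] v=[0.0000 0.0000 0.0000]
Step 1: x=[5.5000 12.5000 19.2500] v=[1.0000 3.0000 -1.5000]
Step 2: x=[6.7500 13.8750 18.3125] v=[2.5000 2.7500 -1.8750]
Step 3: x=[8.1875 13.9063 17.7656] v=[2.8750 0.0625 -1.0938]
Step 4: x=[8.3907 13.0078 17.7539] v=[0.4063 -1.7970 -0.0235]
Step 5: x=[6.7071 12.1738 18.0557] v=[-3.3673 -1.6680 0.6035]
Step 6: x=[4.4033 11.5474 18.3870] v=[-4.6077 -1.2528 0.6626]
Max displacement = 2.3907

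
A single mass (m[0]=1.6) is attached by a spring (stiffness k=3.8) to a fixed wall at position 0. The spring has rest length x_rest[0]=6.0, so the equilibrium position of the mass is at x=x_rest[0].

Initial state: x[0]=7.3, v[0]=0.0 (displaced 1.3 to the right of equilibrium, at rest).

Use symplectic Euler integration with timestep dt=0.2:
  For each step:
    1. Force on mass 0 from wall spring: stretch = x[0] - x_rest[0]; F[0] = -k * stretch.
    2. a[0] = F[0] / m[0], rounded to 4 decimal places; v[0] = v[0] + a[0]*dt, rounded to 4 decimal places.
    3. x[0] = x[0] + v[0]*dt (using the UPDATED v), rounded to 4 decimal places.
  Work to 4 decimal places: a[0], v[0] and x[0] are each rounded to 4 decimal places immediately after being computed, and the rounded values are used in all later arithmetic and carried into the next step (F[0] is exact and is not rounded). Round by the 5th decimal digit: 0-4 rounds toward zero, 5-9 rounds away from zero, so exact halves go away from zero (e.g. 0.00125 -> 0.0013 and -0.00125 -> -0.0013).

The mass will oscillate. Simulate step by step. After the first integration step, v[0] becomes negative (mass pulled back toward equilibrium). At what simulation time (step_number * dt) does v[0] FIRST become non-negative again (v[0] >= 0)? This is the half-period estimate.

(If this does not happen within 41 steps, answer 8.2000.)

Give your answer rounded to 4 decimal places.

Answer: 2.2000

Derivation:
Step 0: x=[7.3000] v=[0.0000]
Step 1: x=[7.1765] v=[-0.6175]
Step 2: x=[6.9412] v=[-1.1763]
Step 3: x=[6.6165] v=[-1.6234]
Step 4: x=[6.2333] v=[-1.9162]
Step 5: x=[5.8279] v=[-2.0270]
Step 6: x=[5.4388] v=[-1.9453]
Step 7: x=[5.1031] v=[-1.6787]
Step 8: x=[4.8526] v=[-1.2527]
Step 9: x=[4.7111] v=[-0.7077]
Step 10: x=[4.6920] v=[-0.0955]
Step 11: x=[4.7972] v=[0.5258]
First v>=0 after going negative at step 11, time=2.2000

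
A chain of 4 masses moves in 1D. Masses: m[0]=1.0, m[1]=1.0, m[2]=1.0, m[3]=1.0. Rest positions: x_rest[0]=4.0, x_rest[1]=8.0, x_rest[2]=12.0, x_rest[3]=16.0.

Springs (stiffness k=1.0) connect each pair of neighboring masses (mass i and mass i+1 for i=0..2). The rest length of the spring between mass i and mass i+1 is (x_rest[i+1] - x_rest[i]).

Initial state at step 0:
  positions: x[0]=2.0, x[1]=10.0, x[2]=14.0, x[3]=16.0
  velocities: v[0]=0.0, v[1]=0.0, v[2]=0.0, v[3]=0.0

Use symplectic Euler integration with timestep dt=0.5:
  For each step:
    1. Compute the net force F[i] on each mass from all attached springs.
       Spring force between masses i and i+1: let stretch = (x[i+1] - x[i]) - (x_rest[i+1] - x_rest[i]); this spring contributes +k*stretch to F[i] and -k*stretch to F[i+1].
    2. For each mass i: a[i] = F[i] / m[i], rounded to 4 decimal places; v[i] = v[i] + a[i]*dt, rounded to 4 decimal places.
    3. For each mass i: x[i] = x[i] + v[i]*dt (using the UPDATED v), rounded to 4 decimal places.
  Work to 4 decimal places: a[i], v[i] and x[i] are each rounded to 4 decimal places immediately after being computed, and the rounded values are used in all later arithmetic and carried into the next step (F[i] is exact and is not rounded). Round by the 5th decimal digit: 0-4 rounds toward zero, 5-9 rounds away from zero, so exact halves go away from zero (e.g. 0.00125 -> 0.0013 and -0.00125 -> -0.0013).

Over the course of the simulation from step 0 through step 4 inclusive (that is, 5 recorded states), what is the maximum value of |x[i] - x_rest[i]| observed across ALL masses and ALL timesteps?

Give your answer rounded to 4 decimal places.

Answer: 2.2970

Derivation:
Step 0: x=[2.0000 10.0000 14.0000 16.0000] v=[0.0000 0.0000 0.0000 0.0000]
Step 1: x=[3.0000 9.0000 13.5000 16.5000] v=[2.0000 -2.0000 -1.0000 1.0000]
Step 2: x=[4.5000 7.6250 12.6250 17.2500] v=[3.0000 -2.7500 -1.7500 1.5000]
Step 3: x=[5.7813 6.7188 11.6563 17.8438] v=[2.5625 -1.8125 -1.9375 1.1875]
Step 4: x=[6.2970 6.8126 11.0001 17.8907] v=[1.0313 0.1875 -1.3125 0.0938]
Max displacement = 2.2970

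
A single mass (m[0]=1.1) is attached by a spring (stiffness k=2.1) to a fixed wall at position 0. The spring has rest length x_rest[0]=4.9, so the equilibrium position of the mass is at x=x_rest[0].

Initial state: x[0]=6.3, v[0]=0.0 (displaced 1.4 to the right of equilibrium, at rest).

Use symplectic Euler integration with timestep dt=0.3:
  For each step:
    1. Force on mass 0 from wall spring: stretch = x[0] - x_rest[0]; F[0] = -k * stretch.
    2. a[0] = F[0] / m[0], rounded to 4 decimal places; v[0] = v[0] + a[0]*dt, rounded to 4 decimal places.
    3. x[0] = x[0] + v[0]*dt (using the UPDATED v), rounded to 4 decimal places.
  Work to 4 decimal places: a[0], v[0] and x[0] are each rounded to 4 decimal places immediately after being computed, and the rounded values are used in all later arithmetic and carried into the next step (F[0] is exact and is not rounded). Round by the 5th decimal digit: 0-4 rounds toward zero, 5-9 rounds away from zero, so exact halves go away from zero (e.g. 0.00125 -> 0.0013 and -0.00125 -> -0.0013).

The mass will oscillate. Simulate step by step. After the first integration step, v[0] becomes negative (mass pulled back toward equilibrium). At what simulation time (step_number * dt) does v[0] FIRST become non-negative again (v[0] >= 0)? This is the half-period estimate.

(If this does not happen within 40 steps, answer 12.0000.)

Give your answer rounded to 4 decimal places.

Answer: 2.4000

Derivation:
Step 0: x=[6.3000] v=[0.0000]
Step 1: x=[6.0595] v=[-0.8018]
Step 2: x=[5.6197] v=[-1.4659]
Step 3: x=[5.0563] v=[-1.8781]
Step 4: x=[4.4660] v=[-1.9676]
Step 5: x=[3.9503] v=[-1.7191]
Step 6: x=[3.5977] v=[-1.1752]
Step 7: x=[3.4689] v=[-0.4293]
Step 8: x=[3.5860] v=[0.3903]
First v>=0 after going negative at step 8, time=2.4000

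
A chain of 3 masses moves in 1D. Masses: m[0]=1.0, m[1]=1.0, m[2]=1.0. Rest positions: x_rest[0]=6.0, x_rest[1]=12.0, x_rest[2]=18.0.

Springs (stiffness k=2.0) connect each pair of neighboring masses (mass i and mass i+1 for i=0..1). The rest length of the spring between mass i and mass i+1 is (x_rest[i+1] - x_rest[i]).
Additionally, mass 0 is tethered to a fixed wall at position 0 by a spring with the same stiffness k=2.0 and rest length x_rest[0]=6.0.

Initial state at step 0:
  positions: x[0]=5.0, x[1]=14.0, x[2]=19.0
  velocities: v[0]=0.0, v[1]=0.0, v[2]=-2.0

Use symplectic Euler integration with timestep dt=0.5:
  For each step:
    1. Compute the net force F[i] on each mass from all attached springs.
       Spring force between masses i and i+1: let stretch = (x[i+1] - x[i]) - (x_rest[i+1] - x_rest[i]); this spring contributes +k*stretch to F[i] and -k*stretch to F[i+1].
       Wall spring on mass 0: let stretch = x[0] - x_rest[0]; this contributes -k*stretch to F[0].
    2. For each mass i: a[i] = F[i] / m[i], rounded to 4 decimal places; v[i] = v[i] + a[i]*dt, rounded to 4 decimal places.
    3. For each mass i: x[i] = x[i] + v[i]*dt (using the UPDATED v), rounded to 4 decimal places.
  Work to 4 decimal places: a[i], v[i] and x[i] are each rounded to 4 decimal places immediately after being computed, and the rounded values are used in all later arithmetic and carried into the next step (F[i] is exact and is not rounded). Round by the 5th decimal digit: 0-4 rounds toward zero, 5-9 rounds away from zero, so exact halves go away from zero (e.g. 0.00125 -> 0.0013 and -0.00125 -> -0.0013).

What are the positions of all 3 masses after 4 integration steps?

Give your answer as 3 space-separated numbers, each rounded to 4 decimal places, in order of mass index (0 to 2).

Step 0: x=[5.0000 14.0000 19.0000] v=[0.0000 0.0000 -2.0000]
Step 1: x=[7.0000 12.0000 18.5000] v=[4.0000 -4.0000 -1.0000]
Step 2: x=[8.0000 10.7500 17.7500] v=[2.0000 -2.5000 -1.5000]
Step 3: x=[6.3750 11.6250 16.5000] v=[-3.2500 1.7500 -2.5000]
Step 4: x=[4.1875 12.3125 15.8125] v=[-4.3750 1.3750 -1.3750]

Answer: 4.1875 12.3125 15.8125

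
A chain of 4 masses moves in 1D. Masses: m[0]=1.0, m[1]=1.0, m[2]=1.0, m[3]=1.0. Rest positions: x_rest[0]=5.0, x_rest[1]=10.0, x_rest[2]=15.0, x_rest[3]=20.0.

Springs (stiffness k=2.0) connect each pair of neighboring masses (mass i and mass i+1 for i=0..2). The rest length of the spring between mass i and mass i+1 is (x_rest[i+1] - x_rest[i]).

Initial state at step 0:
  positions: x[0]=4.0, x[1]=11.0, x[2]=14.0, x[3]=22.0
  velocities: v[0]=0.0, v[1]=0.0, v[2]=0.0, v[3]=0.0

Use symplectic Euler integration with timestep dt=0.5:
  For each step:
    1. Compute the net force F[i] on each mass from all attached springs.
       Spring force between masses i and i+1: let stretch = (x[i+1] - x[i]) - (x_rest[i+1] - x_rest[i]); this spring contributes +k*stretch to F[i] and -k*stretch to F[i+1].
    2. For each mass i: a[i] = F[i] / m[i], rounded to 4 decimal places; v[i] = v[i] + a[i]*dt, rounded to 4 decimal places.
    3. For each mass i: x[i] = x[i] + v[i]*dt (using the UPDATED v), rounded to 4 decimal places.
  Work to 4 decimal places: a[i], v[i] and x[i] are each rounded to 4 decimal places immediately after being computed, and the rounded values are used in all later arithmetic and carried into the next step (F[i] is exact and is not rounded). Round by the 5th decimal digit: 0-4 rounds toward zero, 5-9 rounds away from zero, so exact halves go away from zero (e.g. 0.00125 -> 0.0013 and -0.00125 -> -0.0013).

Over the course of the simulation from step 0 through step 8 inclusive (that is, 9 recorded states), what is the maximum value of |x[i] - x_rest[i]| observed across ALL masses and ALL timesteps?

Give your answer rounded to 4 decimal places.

Answer: 2.3750

Derivation:
Step 0: x=[4.0000 11.0000 14.0000 22.0000] v=[0.0000 0.0000 0.0000 0.0000]
Step 1: x=[5.0000 9.0000 16.5000 20.5000] v=[2.0000 -4.0000 5.0000 -3.0000]
Step 2: x=[5.5000 8.7500 17.2500 19.5000] v=[1.0000 -0.5000 1.5000 -2.0000]
Step 3: x=[5.1250 11.1250 14.8750 19.8750] v=[-0.7500 4.7500 -4.7500 0.7500]
Step 4: x=[5.2500 12.3750 13.1250 20.2500] v=[0.2500 2.5000 -3.5000 0.7500]
Step 5: x=[6.4375 10.4375 14.5625 19.5625] v=[2.3750 -3.8750 2.8750 -1.3750]
Step 6: x=[7.1250 8.5625 16.4375 18.8750] v=[1.3750 -3.7500 3.7500 -1.3750]
Step 7: x=[6.0313 9.9063 15.5938 19.4688] v=[-2.1875 2.6875 -1.6875 1.1875]
Step 8: x=[4.3751 12.1563 13.8438 20.6251] v=[-3.3125 4.5000 -3.5000 2.3125]
Max displacement = 2.3750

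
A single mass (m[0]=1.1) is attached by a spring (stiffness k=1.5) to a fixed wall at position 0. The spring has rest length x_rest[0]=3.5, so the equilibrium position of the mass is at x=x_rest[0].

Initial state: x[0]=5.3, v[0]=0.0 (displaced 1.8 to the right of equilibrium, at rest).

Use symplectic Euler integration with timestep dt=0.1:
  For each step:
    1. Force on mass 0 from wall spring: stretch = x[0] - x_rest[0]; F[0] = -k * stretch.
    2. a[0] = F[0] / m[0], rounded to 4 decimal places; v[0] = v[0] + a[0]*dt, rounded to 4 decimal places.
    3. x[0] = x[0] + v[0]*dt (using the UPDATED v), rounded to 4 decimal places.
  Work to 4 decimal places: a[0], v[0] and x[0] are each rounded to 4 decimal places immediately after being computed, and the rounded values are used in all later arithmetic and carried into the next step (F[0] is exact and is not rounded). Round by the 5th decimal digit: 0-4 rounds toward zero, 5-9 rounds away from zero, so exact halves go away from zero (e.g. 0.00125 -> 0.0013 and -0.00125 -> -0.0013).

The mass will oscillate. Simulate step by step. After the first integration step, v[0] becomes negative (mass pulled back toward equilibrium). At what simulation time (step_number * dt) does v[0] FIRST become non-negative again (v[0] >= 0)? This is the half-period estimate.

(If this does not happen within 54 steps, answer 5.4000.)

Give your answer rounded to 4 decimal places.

Step 0: x=[5.3000] v=[0.0000]
Step 1: x=[5.2755] v=[-0.2455]
Step 2: x=[5.2267] v=[-0.4876]
Step 3: x=[5.1544] v=[-0.7231]
Step 4: x=[5.0595] v=[-0.9487]
Step 5: x=[4.9434] v=[-1.1614]
Step 6: x=[4.8076] v=[-1.3582]
Step 7: x=[4.6540] v=[-1.5365]
Step 8: x=[4.4846] v=[-1.6939]
Step 9: x=[4.3018] v=[-1.8282]
Step 10: x=[4.1081] v=[-1.9375]
Step 11: x=[3.9061] v=[-2.0204]
Step 12: x=[3.6985] v=[-2.0758]
Step 13: x=[3.4882] v=[-2.1029]
Step 14: x=[3.2781] v=[-2.1013]
Step 15: x=[3.0710] v=[-2.0710]
Step 16: x=[2.8698] v=[-2.0125]
Step 17: x=[2.6771] v=[-1.9266]
Step 18: x=[2.4957] v=[-1.8144]
Step 19: x=[2.3280] v=[-1.6775]
Step 20: x=[2.1762] v=[-1.5177]
Step 21: x=[2.0425] v=[-1.3372]
Step 22: x=[1.9287] v=[-1.1385]
Step 23: x=[1.8363] v=[-0.9242]
Step 24: x=[1.7666] v=[-0.6973]
Step 25: x=[1.7205] v=[-0.4609]
Step 26: x=[1.6987] v=[-0.2182]
Step 27: x=[1.7014] v=[0.0274]
First v>=0 after going negative at step 27, time=2.7000

Answer: 2.7000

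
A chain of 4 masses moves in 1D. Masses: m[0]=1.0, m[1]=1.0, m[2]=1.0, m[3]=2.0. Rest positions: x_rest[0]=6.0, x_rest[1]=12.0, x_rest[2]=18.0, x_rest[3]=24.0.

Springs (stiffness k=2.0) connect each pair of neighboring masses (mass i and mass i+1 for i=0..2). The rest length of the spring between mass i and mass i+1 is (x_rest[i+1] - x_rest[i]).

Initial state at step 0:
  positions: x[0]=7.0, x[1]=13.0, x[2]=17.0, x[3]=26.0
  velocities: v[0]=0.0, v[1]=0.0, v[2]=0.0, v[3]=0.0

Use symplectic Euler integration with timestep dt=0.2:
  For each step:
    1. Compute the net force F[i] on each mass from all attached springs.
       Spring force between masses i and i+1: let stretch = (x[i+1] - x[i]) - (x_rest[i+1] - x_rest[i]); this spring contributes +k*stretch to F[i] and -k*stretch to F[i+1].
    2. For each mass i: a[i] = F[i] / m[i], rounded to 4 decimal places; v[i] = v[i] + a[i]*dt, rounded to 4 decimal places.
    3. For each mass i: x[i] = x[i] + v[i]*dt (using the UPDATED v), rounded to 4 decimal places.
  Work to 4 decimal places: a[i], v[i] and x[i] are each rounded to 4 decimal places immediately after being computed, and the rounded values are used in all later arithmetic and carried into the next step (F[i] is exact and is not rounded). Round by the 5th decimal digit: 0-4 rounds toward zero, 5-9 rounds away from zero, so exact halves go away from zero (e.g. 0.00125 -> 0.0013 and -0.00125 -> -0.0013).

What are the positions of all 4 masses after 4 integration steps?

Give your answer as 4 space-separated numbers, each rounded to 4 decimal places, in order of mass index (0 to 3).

Answer: 6.8456 12.1487 19.8397 25.0830

Derivation:
Step 0: x=[7.0000 13.0000 17.0000 26.0000] v=[0.0000 0.0000 0.0000 0.0000]
Step 1: x=[7.0000 12.8400 17.4000 25.8800] v=[0.0000 -0.8000 2.0000 -0.6000]
Step 2: x=[6.9872 12.5776 18.1136 25.6608] v=[-0.0640 -1.3120 3.5680 -1.0960]
Step 3: x=[6.9416 12.3108 18.9881 25.3797] v=[-0.2278 -1.3338 4.3725 -1.4054]
Step 4: x=[6.8456 12.1487 19.8397 25.0830] v=[-0.4801 -0.8106 4.2582 -1.4837]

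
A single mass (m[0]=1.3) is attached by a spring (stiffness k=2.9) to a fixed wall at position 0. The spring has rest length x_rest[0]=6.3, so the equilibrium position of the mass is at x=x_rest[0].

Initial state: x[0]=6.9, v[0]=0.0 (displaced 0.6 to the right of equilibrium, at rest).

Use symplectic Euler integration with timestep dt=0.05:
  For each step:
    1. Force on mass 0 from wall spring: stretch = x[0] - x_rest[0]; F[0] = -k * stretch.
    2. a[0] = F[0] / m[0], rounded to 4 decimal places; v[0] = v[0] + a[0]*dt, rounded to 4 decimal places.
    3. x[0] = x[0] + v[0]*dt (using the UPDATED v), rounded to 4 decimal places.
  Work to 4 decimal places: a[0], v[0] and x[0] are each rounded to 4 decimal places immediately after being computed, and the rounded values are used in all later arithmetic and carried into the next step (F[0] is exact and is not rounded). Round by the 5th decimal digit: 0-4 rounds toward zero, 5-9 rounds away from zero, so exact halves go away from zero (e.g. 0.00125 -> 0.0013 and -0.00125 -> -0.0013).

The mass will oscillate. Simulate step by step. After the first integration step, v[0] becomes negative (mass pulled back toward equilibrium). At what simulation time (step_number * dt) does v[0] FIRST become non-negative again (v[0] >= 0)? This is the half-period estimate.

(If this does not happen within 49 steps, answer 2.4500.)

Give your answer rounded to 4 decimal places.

Step 0: x=[6.9000] v=[0.0000]
Step 1: x=[6.8967] v=[-0.0669]
Step 2: x=[6.8900] v=[-0.1335]
Step 3: x=[6.8800] v=[-0.1993]
Step 4: x=[6.8668] v=[-0.2640]
Step 5: x=[6.8504] v=[-0.3272]
Step 6: x=[6.8310] v=[-0.3886]
Step 7: x=[6.8086] v=[-0.4478]
Step 8: x=[6.7834] v=[-0.5045]
Step 9: x=[6.7555] v=[-0.5584]
Step 10: x=[6.7250] v=[-0.6092]
Step 11: x=[6.6922] v=[-0.6566]
Step 12: x=[6.6572] v=[-0.7003]
Step 13: x=[6.6202] v=[-0.7401]
Step 14: x=[6.5814] v=[-0.7758]
Step 15: x=[6.5410] v=[-0.8072]
Step 16: x=[6.4993] v=[-0.8341]
Step 17: x=[6.4565] v=[-0.8563]
Step 18: x=[6.4128] v=[-0.8738]
Step 19: x=[6.3685] v=[-0.8864]
Step 20: x=[6.3238] v=[-0.8940]
Step 21: x=[6.2790] v=[-0.8967]
Step 22: x=[6.2343] v=[-0.8944]
Step 23: x=[6.1899] v=[-0.8871]
Step 24: x=[6.1462] v=[-0.8748]
Step 25: x=[6.1033] v=[-0.8576]
Step 26: x=[6.0615] v=[-0.8357]
Step 27: x=[6.0210] v=[-0.8091]
Step 28: x=[5.9821] v=[-0.7780]
Step 29: x=[5.9450] v=[-0.7425]
Step 30: x=[5.9099] v=[-0.7029]
Step 31: x=[5.8769] v=[-0.6594]
Step 32: x=[5.8463] v=[-0.6122]
Step 33: x=[5.8182] v=[-0.5616]
Step 34: x=[5.7928] v=[-0.5079]
Step 35: x=[5.7702] v=[-0.4513]
Step 36: x=[5.7506] v=[-0.3922]
Step 37: x=[5.7341] v=[-0.3309]
Step 38: x=[5.7207] v=[-0.2678]
Step 39: x=[5.7105] v=[-0.2032]
Step 40: x=[5.7036] v=[-0.1375]
Step 41: x=[5.7001] v=[-0.0710]
Step 42: x=[5.6999] v=[-0.0041]
Step 43: x=[5.7030] v=[0.0628]
First v>=0 after going negative at step 43, time=2.1500

Answer: 2.1500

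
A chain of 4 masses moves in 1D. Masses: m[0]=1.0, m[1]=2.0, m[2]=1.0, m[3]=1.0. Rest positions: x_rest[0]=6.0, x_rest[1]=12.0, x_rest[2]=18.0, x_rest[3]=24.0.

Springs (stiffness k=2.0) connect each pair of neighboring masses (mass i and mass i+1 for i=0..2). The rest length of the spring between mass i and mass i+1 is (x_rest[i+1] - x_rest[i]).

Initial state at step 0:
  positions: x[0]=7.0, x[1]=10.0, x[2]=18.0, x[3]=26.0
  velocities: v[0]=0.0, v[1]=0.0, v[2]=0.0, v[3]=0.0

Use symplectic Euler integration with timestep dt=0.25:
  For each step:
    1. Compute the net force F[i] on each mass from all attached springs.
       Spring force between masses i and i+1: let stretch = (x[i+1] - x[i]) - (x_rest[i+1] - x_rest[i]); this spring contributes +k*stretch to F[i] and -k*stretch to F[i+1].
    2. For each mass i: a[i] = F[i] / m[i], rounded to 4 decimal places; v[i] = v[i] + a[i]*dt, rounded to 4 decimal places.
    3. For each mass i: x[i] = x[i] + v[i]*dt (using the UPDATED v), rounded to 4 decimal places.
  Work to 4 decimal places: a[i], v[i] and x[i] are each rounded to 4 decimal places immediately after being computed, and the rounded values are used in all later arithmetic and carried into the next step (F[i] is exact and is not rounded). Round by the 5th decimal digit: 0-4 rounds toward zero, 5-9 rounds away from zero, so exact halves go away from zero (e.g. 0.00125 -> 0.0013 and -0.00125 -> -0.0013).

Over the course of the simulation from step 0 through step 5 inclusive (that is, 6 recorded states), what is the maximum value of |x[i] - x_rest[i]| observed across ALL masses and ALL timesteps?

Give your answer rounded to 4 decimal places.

Step 0: x=[7.0000 10.0000 18.0000 26.0000] v=[0.0000 0.0000 0.0000 0.0000]
Step 1: x=[6.6250 10.3125 18.0000 25.7500] v=[-1.5000 1.2500 0.0000 -1.0000]
Step 2: x=[5.9609 10.8750 18.0078 25.2813] v=[-2.6563 2.2500 0.0313 -1.8750]
Step 3: x=[5.1611 11.5762 18.0332 24.6534] v=[-3.1993 2.8047 0.1017 -2.5118]
Step 4: x=[4.4132 12.2800 18.0790 23.9479] v=[-2.9918 2.8152 0.1833 -2.8219]
Step 5: x=[3.8986 12.8546 18.1336 23.2588] v=[-2.0584 2.2983 0.2183 -2.7564]
Max displacement = 2.1014

Answer: 2.1014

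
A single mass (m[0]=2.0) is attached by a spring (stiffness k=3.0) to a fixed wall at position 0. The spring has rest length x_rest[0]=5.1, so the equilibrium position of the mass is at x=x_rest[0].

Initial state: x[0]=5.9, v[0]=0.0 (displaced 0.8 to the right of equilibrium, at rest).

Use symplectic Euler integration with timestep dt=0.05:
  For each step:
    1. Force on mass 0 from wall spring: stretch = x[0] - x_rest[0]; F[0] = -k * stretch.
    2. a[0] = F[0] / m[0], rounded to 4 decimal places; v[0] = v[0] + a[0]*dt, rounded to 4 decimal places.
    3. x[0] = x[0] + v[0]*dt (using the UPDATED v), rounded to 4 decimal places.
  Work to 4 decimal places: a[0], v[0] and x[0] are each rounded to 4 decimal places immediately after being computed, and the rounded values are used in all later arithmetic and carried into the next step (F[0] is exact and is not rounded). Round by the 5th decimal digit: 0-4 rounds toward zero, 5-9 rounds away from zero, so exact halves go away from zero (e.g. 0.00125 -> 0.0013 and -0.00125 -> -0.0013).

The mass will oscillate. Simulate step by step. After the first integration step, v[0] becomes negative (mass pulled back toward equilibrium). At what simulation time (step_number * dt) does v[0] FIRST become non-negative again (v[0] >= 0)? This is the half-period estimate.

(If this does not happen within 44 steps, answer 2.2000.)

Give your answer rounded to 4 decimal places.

Step 0: x=[5.9000] v=[0.0000]
Step 1: x=[5.8970] v=[-0.0600]
Step 2: x=[5.8910] v=[-0.1198]
Step 3: x=[5.8820] v=[-0.1791]
Step 4: x=[5.8701] v=[-0.2378]
Step 5: x=[5.8553] v=[-0.2956]
Step 6: x=[5.8377] v=[-0.3523]
Step 7: x=[5.8173] v=[-0.4076]
Step 8: x=[5.7942] v=[-0.4614]
Step 9: x=[5.7685] v=[-0.5135]
Step 10: x=[5.7403] v=[-0.5636]
Step 11: x=[5.7097] v=[-0.6116]
Step 12: x=[5.6768] v=[-0.6573]
Step 13: x=[5.6418] v=[-0.7006]
Step 14: x=[5.6047] v=[-0.7412]
Step 15: x=[5.5657] v=[-0.7791]
Step 16: x=[5.5250] v=[-0.8140]
Step 17: x=[5.4827] v=[-0.8459]
Step 18: x=[5.4390] v=[-0.8746]
Step 19: x=[5.3940] v=[-0.9000]
Step 20: x=[5.3479] v=[-0.9221]
Step 21: x=[5.3009] v=[-0.9407]
Step 22: x=[5.2531] v=[-0.9558]
Step 23: x=[5.2047] v=[-0.9673]
Step 24: x=[5.1559] v=[-0.9752]
Step 25: x=[5.1069] v=[-0.9794]
Step 26: x=[5.0579] v=[-0.9799]
Step 27: x=[5.0091] v=[-0.9767]
Step 28: x=[4.9606] v=[-0.9699]
Step 29: x=[4.9126] v=[-0.9594]
Step 30: x=[4.8653] v=[-0.9453]
Step 31: x=[4.8189] v=[-0.9277]
Step 32: x=[4.7736] v=[-0.9066]
Step 33: x=[4.7295] v=[-0.8821]
Step 34: x=[4.6868] v=[-0.8543]
Step 35: x=[4.6456] v=[-0.8233]
Step 36: x=[4.6061] v=[-0.7892]
Step 37: x=[4.5685] v=[-0.7522]
Step 38: x=[4.5329] v=[-0.7123]
Step 39: x=[4.4994] v=[-0.6698]
Step 40: x=[4.4682] v=[-0.6248]
Step 41: x=[4.4393] v=[-0.5774]
Step 42: x=[4.4129] v=[-0.5278]
Step 43: x=[4.3891] v=[-0.4763]
Step 44: x=[4.3680] v=[-0.4230]
v[0] did not become non-negative within 44 steps; using fallback time=2.2000

Answer: 2.2000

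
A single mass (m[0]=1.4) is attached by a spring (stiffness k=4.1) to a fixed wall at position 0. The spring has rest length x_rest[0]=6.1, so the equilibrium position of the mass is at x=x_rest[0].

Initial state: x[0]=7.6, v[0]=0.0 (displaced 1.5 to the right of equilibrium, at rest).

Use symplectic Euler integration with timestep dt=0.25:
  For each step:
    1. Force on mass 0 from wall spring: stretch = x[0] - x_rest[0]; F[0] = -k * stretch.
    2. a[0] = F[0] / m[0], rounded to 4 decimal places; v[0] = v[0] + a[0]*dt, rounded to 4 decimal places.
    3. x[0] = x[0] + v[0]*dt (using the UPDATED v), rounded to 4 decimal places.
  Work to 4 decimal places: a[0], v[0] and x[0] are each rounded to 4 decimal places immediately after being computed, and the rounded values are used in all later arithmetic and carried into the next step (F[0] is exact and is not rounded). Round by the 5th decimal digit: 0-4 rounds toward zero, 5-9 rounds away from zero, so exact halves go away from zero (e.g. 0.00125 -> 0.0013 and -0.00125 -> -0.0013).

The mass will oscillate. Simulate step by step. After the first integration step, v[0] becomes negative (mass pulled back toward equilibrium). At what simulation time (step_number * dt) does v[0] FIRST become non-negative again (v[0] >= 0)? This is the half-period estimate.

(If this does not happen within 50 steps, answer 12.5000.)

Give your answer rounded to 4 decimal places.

Answer: 2.0000

Derivation:
Step 0: x=[7.6000] v=[0.0000]
Step 1: x=[7.3255] v=[-1.0982]
Step 2: x=[6.8266] v=[-1.9955]
Step 3: x=[6.1947] v=[-2.5275]
Step 4: x=[5.5455] v=[-2.5968]
Step 5: x=[4.9978] v=[-2.1908]
Step 6: x=[4.6519] v=[-1.3838]
Step 7: x=[4.5710] v=[-0.3236]
Step 8: x=[4.7700] v=[0.7959]
First v>=0 after going negative at step 8, time=2.0000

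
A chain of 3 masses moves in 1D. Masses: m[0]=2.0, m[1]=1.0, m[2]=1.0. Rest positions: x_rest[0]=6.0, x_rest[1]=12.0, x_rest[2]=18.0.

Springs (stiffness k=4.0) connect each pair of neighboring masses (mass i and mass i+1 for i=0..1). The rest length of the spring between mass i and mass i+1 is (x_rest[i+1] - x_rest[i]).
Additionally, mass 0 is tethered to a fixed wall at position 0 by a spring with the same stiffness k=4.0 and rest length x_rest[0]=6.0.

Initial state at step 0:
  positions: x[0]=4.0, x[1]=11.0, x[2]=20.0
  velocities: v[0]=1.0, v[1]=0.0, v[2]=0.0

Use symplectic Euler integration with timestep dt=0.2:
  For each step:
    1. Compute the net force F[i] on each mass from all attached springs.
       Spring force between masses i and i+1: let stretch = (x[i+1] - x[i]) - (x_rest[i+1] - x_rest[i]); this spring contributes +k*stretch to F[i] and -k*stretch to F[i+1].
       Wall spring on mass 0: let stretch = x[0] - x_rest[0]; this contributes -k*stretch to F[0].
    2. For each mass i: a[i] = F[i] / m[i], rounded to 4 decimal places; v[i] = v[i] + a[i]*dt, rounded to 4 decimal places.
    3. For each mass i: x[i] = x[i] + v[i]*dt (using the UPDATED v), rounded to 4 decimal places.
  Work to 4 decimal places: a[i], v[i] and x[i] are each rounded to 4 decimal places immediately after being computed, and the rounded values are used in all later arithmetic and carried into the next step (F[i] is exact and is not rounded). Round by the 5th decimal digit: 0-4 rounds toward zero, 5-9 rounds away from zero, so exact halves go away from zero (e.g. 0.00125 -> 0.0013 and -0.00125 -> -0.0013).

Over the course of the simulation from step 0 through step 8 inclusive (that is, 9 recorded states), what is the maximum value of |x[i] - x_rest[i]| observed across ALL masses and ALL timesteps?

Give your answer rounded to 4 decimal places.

Answer: 2.3806

Derivation:
Step 0: x=[4.0000 11.0000 20.0000] v=[1.0000 0.0000 0.0000]
Step 1: x=[4.4400 11.3200 19.5200] v=[2.2000 1.6000 -2.4000]
Step 2: x=[5.0752 11.8512 18.6880] v=[3.1760 2.6560 -4.1600]
Step 3: x=[5.8465 12.3921 17.7221] v=[3.8563 2.7046 -4.8294]
Step 4: x=[6.6737 12.7385 16.8634] v=[4.1359 1.7321 -4.2934]
Step 5: x=[7.4522 12.7745 16.3047] v=[3.8923 0.1802 -2.7933]
Step 6: x=[8.0603 12.5238 16.1412] v=[3.0403 -1.2535 -0.8175]
Step 7: x=[8.3806 12.1377 16.3589] v=[1.6016 -1.9304 1.0886]
Step 8: x=[8.3310 11.8259 16.8612] v=[-0.2478 -1.5591 2.5116]
Max displacement = 2.3806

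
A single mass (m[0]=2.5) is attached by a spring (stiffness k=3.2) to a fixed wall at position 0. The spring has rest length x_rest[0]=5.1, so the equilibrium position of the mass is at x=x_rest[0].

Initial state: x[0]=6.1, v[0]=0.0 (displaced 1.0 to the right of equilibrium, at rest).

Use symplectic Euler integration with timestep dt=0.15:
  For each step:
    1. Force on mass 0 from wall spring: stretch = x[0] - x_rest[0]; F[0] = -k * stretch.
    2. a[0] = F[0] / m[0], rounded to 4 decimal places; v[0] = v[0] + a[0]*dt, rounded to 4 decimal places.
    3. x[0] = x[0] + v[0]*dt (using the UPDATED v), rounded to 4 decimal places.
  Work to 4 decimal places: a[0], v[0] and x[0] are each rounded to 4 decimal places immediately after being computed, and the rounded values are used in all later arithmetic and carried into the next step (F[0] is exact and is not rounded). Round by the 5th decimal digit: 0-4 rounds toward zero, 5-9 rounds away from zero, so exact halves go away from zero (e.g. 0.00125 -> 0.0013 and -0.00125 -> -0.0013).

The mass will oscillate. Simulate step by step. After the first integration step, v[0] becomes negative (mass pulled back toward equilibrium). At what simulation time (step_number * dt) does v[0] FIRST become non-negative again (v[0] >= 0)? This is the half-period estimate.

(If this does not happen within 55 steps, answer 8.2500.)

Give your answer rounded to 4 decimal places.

Step 0: x=[6.1000] v=[0.0000]
Step 1: x=[6.0712] v=[-0.1920]
Step 2: x=[6.0144] v=[-0.3785]
Step 3: x=[5.9313] v=[-0.5541]
Step 4: x=[5.8242] v=[-0.7137]
Step 5: x=[5.6963] v=[-0.8528]
Step 6: x=[5.5512] v=[-0.9673]
Step 7: x=[5.3931] v=[-1.0539]
Step 8: x=[5.2266] v=[-1.1102]
Step 9: x=[5.0564] v=[-1.1345]
Step 10: x=[4.8875] v=[-1.1261]
Step 11: x=[4.7247] v=[-1.0853]
Step 12: x=[4.5727] v=[-1.0132]
Step 13: x=[4.4359] v=[-0.9120]
Step 14: x=[4.3182] v=[-0.7845]
Step 15: x=[4.2230] v=[-0.6344]
Step 16: x=[4.1531] v=[-0.4660]
Step 17: x=[4.1105] v=[-0.2842]
Step 18: x=[4.0964] v=[-0.0942]
Step 19: x=[4.1112] v=[0.0985]
First v>=0 after going negative at step 19, time=2.8500

Answer: 2.8500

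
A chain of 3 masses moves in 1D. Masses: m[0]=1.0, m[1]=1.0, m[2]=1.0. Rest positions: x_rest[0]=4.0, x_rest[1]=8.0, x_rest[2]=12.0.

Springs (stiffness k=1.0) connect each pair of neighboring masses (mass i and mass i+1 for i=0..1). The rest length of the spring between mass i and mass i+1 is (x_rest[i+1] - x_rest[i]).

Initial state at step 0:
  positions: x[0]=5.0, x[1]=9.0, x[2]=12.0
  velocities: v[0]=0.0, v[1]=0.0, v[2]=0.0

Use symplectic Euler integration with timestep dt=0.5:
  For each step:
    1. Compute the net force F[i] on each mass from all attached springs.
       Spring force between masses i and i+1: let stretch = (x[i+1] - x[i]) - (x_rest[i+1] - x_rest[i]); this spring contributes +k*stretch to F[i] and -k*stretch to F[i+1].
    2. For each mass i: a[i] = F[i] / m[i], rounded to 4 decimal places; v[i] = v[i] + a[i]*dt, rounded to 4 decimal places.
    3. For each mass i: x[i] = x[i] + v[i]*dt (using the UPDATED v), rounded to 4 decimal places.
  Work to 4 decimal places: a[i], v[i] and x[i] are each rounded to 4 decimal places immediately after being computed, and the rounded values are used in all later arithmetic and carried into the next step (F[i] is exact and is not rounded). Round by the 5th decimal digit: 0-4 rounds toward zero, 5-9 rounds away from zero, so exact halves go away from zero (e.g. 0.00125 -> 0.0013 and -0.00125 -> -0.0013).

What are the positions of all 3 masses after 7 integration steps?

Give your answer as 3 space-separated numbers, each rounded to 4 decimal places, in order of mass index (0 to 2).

Answer: 4.0875 9.0023 12.9105

Derivation:
Step 0: x=[5.0000 9.0000 12.0000] v=[0.0000 0.0000 0.0000]
Step 1: x=[5.0000 8.7500 12.2500] v=[0.0000 -0.5000 0.5000]
Step 2: x=[4.9375 8.4375 12.6250] v=[-0.1250 -0.6250 0.7500]
Step 3: x=[4.7500 8.2969 12.9532] v=[-0.3750 -0.2813 0.6563]
Step 4: x=[4.4492 8.4336 13.1173] v=[-0.6016 0.2734 0.3282]
Step 5: x=[4.1445 8.7452 13.1105] v=[-0.6094 0.6231 -0.0137]
Step 6: x=[3.9900 8.9979 13.0123] v=[-0.3091 0.5054 -0.1964]
Step 7: x=[4.0875 9.0023 12.9105] v=[0.1949 0.0087 -0.2036]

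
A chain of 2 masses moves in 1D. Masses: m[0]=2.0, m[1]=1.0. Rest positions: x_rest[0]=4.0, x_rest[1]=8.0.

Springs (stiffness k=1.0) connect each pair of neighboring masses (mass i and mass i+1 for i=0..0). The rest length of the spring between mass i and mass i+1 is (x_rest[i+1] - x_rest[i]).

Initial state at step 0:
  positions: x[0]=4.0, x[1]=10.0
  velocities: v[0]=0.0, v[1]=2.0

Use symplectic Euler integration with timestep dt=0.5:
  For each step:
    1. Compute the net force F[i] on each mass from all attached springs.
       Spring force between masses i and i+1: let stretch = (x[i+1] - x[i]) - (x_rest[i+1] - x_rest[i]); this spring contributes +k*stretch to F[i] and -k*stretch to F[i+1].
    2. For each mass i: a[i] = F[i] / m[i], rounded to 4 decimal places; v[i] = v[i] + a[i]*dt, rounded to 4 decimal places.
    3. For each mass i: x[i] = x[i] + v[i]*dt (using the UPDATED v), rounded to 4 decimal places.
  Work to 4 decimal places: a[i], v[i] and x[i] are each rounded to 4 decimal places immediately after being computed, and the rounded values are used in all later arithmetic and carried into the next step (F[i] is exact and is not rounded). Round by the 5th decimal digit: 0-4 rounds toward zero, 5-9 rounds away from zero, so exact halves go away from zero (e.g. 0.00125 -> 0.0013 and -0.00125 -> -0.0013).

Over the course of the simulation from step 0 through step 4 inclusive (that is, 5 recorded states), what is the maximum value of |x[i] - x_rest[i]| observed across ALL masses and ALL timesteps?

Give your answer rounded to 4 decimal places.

Answer: 2.5000

Derivation:
Step 0: x=[4.0000 10.0000] v=[0.0000 2.0000]
Step 1: x=[4.2500 10.5000] v=[0.5000 1.0000]
Step 2: x=[4.7813 10.4375] v=[1.0625 -0.1250]
Step 3: x=[5.5196 9.9610] v=[1.4766 -0.9531]
Step 4: x=[6.3131 9.3741] v=[1.5870 -1.1738]
Max displacement = 2.5000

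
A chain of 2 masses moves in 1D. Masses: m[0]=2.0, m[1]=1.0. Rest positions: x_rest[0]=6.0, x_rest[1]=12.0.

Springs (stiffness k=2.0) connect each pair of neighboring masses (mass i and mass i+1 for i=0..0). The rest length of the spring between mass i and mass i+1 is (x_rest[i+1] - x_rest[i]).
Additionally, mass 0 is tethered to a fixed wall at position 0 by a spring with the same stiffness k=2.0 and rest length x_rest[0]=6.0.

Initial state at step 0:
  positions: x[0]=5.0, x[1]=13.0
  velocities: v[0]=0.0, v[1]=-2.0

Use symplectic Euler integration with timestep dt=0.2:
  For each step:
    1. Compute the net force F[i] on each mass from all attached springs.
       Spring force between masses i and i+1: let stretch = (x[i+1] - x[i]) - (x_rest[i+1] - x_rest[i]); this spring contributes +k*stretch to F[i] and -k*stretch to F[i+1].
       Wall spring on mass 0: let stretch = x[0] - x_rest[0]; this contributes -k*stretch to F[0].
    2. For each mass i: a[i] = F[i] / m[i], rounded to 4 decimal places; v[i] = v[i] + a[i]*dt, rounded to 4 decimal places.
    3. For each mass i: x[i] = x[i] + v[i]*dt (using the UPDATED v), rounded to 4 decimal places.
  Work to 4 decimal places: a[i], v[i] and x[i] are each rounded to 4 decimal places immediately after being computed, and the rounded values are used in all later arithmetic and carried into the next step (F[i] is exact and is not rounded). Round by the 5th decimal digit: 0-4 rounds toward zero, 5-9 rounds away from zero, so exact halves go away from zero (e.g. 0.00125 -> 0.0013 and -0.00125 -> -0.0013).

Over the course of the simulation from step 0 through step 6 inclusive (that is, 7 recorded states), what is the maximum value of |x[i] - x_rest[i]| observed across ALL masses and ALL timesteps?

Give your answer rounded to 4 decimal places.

Answer: 2.5091

Derivation:
Step 0: x=[5.0000 13.0000] v=[0.0000 -2.0000]
Step 1: x=[5.1200 12.4400] v=[0.6000 -2.8000]
Step 2: x=[5.3280 11.7744] v=[1.0400 -3.3280]
Step 3: x=[5.5807 11.0731] v=[1.2637 -3.5066]
Step 4: x=[5.8299 10.4124] v=[1.2460 -3.3036]
Step 5: x=[6.0292 9.8651] v=[0.9965 -2.7366]
Step 6: x=[6.1408 9.4909] v=[0.5578 -1.8710]
Max displacement = 2.5091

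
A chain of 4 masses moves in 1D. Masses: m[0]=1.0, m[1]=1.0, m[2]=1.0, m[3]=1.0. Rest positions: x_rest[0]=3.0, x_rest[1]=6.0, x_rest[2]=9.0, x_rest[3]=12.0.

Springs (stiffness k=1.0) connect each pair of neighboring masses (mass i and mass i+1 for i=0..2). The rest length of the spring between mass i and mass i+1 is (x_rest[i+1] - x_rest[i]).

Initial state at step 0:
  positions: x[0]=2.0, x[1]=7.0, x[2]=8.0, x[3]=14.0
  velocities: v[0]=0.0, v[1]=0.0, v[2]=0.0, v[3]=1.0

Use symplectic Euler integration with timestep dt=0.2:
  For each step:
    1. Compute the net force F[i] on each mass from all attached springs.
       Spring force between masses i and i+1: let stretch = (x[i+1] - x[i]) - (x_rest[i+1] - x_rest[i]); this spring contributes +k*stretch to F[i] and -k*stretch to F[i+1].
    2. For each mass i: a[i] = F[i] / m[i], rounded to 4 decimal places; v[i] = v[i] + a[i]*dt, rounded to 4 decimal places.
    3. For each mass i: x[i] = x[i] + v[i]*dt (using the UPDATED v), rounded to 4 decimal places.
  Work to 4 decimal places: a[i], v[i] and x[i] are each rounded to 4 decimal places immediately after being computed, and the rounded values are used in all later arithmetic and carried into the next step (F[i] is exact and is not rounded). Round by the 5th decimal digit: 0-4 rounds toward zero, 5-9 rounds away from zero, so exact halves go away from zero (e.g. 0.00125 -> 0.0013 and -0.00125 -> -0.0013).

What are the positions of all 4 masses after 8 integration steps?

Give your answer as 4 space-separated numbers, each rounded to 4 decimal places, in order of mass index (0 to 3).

Step 0: x=[2.0000 7.0000 8.0000 14.0000] v=[0.0000 0.0000 0.0000 1.0000]
Step 1: x=[2.0800 6.8400 8.2000 14.0800] v=[0.4000 -0.8000 1.0000 0.4000]
Step 2: x=[2.2304 6.5440 8.5808 14.0448] v=[0.7520 -1.4800 1.9040 -0.1760]
Step 3: x=[2.4333 6.1569 9.0987 13.9110] v=[1.0147 -1.9354 2.5894 -0.6688]
Step 4: x=[2.6652 5.7385 9.6914 13.7047] v=[1.1594 -2.0918 2.9635 -1.0313]
Step 5: x=[2.9000 5.3553 10.2865 13.4579] v=[1.1741 -1.9159 2.9756 -1.2340]
Step 6: x=[3.1130 5.0712 10.8112 13.2042] v=[1.0652 -1.4207 2.6236 -1.2683]
Step 7: x=[3.2844 4.9383 11.2020 12.9748] v=[0.8568 -0.6643 1.9542 -1.1469]
Step 8: x=[3.4019 4.9898 11.4132 12.7945] v=[0.5876 0.2577 1.0560 -0.9015]

Answer: 3.4019 4.9898 11.4132 12.7945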